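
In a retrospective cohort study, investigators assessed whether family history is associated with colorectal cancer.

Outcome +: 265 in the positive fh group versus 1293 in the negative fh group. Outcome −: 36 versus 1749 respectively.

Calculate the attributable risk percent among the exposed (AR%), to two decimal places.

From the description: a = 265, b = 36, c = 1293, d = 1749.
Risk in exposed = 265/301 = 0.88040; risk in unexposed = 1293/3042 = 0.42505.
RR = 0.88040/0.42505 = 2.07129
AR% = (RR − 1)/RR × 100 = (2.07129 − 1)/2.07129 × 100 = 51.7208%

51.72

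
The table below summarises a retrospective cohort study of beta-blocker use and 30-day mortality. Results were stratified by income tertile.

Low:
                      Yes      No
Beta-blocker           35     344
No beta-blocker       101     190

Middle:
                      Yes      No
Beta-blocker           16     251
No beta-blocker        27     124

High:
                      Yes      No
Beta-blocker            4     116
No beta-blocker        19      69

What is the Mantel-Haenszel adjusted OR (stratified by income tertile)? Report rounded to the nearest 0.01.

OR_MH = Σ(aᵢdᵢ/nᵢ) / Σ(bᵢcᵢ/nᵢ), where nᵢ is the stratum total.
Stratum 1 (Low): n = 670; a·d/n = 35·190/670 = 9.9254; b·c/n = 344·101/670 = 51.8567
Stratum 2 (Middle): n = 418; a·d/n = 16·124/418 = 4.7464; b·c/n = 251·27/418 = 16.2129
Stratum 3 (High): n = 208; a·d/n = 4·69/208 = 1.3269; b·c/n = 116·19/208 = 10.5962
OR_MH = (9.9254 + 4.7464 + 1.3269) / (51.8567 + 16.2129 + 10.5962) = 15.9987 / 78.6658 = 0.20338

0.20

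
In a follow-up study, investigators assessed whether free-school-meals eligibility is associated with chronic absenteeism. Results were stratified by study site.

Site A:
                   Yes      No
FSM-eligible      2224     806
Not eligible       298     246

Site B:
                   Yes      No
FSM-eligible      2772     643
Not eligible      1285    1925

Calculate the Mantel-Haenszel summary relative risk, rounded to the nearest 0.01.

1.84

RR_MH = Σ(aᵢ·n₀ᵢ/nᵢ) / Σ(cᵢ·n₁ᵢ/nᵢ), with n₁ᵢ = aᵢ+bᵢ (exposed), n₀ᵢ = cᵢ+dᵢ (unexposed), nᵢ = n₁ᵢ+n₀ᵢ.
Stratum 1 (Site A): n₁ = 3030, n₀ = 544, n = 3574; a·n₀/n = 2224·544/3574 = 338.5159; c·n₁/n = 298·3030/3574 = 252.6413
Stratum 2 (Site B): n₁ = 3415, n₀ = 3210, n = 6625; a·n₀/n = 2772·3210/6625 = 1343.1125; c·n₁/n = 1285·3415/6625 = 662.3811
RR_MH = (338.5159 + 1343.1125) / (252.6413 + 662.3811) = 1681.6284 / 915.0224 = 1.83780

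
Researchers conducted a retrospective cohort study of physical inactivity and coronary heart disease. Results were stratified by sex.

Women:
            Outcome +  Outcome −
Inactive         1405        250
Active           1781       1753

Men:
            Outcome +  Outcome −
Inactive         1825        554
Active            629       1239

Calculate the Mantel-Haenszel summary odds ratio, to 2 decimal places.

OR_MH = Σ(aᵢdᵢ/nᵢ) / Σ(bᵢcᵢ/nᵢ), where nᵢ is the stratum total.
Stratum 1 (Women): n = 5189; a·d/n = 1405·1753/5189 = 474.6512; b·c/n = 250·1781/5189 = 85.8065
Stratum 2 (Men): n = 4247; a·d/n = 1825·1239/4247 = 532.4170; b·c/n = 554·629/4247 = 82.0499
OR_MH = (474.6512 + 532.4170) / (85.8065 + 82.0499) = 1007.0682 / 167.8564 = 5.99958

6.00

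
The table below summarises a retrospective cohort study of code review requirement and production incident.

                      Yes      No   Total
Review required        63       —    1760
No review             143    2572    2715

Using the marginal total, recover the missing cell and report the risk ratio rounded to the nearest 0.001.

0.680

The missing cell is in the exposed row: 1760 − 63 = 1697.
So a = 63, b = 1697, c = 143, d = 2572.
RR = [a/(a+b)] / [c/(c+d)] = (63/1760) / (143/2715) = 0.03580/0.05267 = 0.67961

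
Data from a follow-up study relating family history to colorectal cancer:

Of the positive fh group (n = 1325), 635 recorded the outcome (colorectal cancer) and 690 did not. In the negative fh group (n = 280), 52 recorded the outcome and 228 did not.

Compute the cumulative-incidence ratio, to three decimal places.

2.581

From the description: a = 635, b = 690, c = 52, d = 228.
Risk in exposed = 635/1325 = 0.47925; risk in unexposed = 52/280 = 0.18571.
RR = 0.47925 / 0.18571 = 2.58055
The risk among the exposed is 2.58 times that among the unexposed.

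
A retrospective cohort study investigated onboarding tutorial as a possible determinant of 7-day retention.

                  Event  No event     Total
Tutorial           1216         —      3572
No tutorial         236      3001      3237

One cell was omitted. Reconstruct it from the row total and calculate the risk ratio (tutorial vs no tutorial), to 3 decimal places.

The missing cell is in the exposed row: 3572 − 1216 = 2356.
So a = 1216, b = 2356, c = 236, d = 3001.
RR = [a/(a+b)] / [c/(c+d)] = (1216/3572) / (236/3237) = 0.34043/0.07291 = 4.66931

4.669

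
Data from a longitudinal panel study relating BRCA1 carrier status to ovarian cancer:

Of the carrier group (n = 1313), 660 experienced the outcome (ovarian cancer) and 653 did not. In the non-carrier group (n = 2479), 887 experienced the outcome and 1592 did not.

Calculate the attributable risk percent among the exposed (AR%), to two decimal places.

From the description: a = 660, b = 653, c = 887, d = 1592.
Risk in exposed = 660/1313 = 0.50267; risk in unexposed = 887/2479 = 0.35781.
RR = 0.50267/0.35781 = 1.40486
AR% = (RR − 1)/RR × 100 = (1.40486 − 1)/1.40486 × 100 = 28.8184%

28.82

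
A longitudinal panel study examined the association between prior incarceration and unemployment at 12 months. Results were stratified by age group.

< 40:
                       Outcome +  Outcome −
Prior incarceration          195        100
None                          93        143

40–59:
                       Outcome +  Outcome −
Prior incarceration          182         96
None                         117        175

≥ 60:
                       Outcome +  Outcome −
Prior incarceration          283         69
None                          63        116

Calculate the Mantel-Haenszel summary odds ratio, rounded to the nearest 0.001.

OR_MH = Σ(aᵢdᵢ/nᵢ) / Σ(bᵢcᵢ/nᵢ), where nᵢ is the stratum total.
Stratum 1 (< 40): n = 531; a·d/n = 195·143/531 = 52.5141; b·c/n = 100·93/531 = 17.5141
Stratum 2 (40–59): n = 570; a·d/n = 182·175/570 = 55.8772; b·c/n = 96·117/570 = 19.7053
Stratum 3 (≥ 60): n = 531; a·d/n = 283·116/531 = 61.8230; b·c/n = 69·63/531 = 8.1864
OR_MH = (52.5141 + 55.8772 + 61.8230) / (17.5141 + 19.7053 + 8.1864) = 170.2143 / 45.4058 = 3.74873

3.749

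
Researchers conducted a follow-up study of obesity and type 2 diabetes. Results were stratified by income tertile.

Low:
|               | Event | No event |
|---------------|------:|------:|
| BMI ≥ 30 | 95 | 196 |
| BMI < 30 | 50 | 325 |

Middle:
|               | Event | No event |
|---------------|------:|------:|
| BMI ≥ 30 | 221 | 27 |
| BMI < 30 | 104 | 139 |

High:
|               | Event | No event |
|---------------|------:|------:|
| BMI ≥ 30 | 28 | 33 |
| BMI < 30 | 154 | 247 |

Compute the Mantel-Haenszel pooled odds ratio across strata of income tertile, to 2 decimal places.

3.94

OR_MH = Σ(aᵢdᵢ/nᵢ) / Σ(bᵢcᵢ/nᵢ), where nᵢ is the stratum total.
Stratum 1 (Low): n = 666; a·d/n = 95·325/666 = 46.3589; b·c/n = 196·50/666 = 14.7147
Stratum 2 (Middle): n = 491; a·d/n = 221·139/491 = 62.5642; b·c/n = 27·104/491 = 5.7189
Stratum 3 (High): n = 462; a·d/n = 28·247/462 = 14.9697; b·c/n = 33·154/462 = 11.0000
OR_MH = (46.3589 + 62.5642 + 14.9697) / (14.7147 + 5.7189 + 11.0000) = 123.8927 / 31.4337 = 3.94140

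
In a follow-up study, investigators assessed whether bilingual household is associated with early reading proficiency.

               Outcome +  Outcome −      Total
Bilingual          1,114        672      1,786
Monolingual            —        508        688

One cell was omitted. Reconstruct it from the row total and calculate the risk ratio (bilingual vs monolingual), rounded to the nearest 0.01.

2.38

The missing cell is in the unexposed row: 688 − 508 = 180.
So a = 1114, b = 672, c = 180, d = 508.
RR = [a/(a+b)] / [c/(c+d)] = (1114/1786) / (180/688) = 0.62374/0.26163 = 2.38407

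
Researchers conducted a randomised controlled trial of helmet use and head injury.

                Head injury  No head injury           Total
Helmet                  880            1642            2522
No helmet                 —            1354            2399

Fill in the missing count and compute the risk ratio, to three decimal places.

The missing cell is in the unexposed row: 2399 − 1354 = 1045.
So a = 880, b = 1642, c = 1045, d = 1354.
RR = [a/(a+b)] / [c/(c+d)] = (880/2522) / (1045/2399) = 0.34893/0.43560 = 0.80104

0.801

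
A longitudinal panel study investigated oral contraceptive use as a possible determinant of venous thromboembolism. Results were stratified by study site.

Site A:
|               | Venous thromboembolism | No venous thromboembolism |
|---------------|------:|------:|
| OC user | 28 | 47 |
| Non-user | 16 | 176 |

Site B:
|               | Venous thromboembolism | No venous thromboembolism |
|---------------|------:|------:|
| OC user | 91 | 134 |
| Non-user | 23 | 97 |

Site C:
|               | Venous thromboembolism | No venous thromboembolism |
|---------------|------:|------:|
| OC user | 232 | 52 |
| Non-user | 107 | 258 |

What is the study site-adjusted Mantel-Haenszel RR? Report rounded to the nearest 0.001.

RR_MH = Σ(aᵢ·n₀ᵢ/nᵢ) / Σ(cᵢ·n₁ᵢ/nᵢ), with n₁ᵢ = aᵢ+bᵢ (exposed), n₀ᵢ = cᵢ+dᵢ (unexposed), nᵢ = n₁ᵢ+n₀ᵢ.
Stratum 1 (Site A): n₁ = 75, n₀ = 192, n = 267; a·n₀/n = 28·192/267 = 20.1348; c·n₁/n = 16·75/267 = 4.4944
Stratum 2 (Site B): n₁ = 225, n₀ = 120, n = 345; a·n₀/n = 91·120/345 = 31.6522; c·n₁/n = 23·225/345 = 15.0000
Stratum 3 (Site C): n₁ = 284, n₀ = 365, n = 649; a·n₀/n = 232·365/649 = 130.4777; c·n₁/n = 107·284/649 = 46.8228
RR_MH = (20.1348 + 31.6522 + 130.4777) / (4.4944 + 15.0000 + 46.8228) = 182.2647 / 66.3172 = 2.74838

2.748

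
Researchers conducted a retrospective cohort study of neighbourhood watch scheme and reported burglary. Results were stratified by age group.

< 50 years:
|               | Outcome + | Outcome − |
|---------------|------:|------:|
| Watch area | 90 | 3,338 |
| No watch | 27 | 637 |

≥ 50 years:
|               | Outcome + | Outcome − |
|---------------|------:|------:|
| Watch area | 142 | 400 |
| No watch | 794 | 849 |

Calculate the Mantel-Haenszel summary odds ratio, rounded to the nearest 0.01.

0.41

OR_MH = Σ(aᵢdᵢ/nᵢ) / Σ(bᵢcᵢ/nᵢ), where nᵢ is the stratum total.
Stratum 1 (< 50 years): n = 4092; a·d/n = 90·637/4092 = 14.0103; b·c/n = 3338·27/4092 = 22.0249
Stratum 2 (≥ 50 years): n = 2185; a·d/n = 142·849/2185 = 55.1753; b·c/n = 400·794/2185 = 145.3547
OR_MH = (14.0103 + 55.1753) / (22.0249 + 145.3547) = 69.1855 / 167.3796 = 0.41335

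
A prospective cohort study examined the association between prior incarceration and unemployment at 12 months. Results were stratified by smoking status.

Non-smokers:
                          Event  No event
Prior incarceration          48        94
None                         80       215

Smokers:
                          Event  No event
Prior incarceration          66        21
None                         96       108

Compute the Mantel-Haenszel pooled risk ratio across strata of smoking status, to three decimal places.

1.438

RR_MH = Σ(aᵢ·n₀ᵢ/nᵢ) / Σ(cᵢ·n₁ᵢ/nᵢ), with n₁ᵢ = aᵢ+bᵢ (exposed), n₀ᵢ = cᵢ+dᵢ (unexposed), nᵢ = n₁ᵢ+n₀ᵢ.
Stratum 1 (Non-smokers): n₁ = 142, n₀ = 295, n = 437; a·n₀/n = 48·295/437 = 32.4027; c·n₁/n = 80·142/437 = 25.9954
Stratum 2 (Smokers): n₁ = 87, n₀ = 204, n = 291; a·n₀/n = 66·204/291 = 46.2680; c·n₁/n = 96·87/291 = 28.7010
RR_MH = (32.4027 + 46.2680) / (25.9954 + 28.7010) = 78.6708 / 54.6965 = 1.43832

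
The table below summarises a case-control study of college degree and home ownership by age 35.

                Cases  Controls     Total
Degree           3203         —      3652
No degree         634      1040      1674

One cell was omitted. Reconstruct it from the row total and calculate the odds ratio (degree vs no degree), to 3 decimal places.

The missing cell is in the exposed row: 3652 − 3203 = 449.
So a = 3203, b = 449, c = 634, d = 1040.
OR = (a·d)/(b·c) = (3203 × 1040) / (449 × 634) = 3331120 / 284666 = 11.70185

11.702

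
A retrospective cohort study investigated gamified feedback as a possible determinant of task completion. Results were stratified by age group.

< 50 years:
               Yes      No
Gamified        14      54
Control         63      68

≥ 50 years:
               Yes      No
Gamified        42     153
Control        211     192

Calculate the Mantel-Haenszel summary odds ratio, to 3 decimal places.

OR_MH = Σ(aᵢdᵢ/nᵢ) / Σ(bᵢcᵢ/nᵢ), where nᵢ is the stratum total.
Stratum 1 (< 50 years): n = 199; a·d/n = 14·68/199 = 4.7839; b·c/n = 54·63/199 = 17.0955
Stratum 2 (≥ 50 years): n = 598; a·d/n = 42·192/598 = 13.4849; b·c/n = 153·211/598 = 53.9849
OR_MH = (4.7839 + 13.4849) / (17.0955 + 53.9849) = 18.2689 / 71.0804 = 0.25702

0.257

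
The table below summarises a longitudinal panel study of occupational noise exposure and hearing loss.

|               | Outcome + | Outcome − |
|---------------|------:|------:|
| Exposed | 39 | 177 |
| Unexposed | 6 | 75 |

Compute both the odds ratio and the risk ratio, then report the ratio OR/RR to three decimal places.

Cells: a = 39, b = 177, c = 6, d = 75.
OR = (39·75)/(177·6) = 2925/1062 = 2.75424
Risk in exposed = 39/216 = 0.18056; risk in unexposed = 6/81 = 0.07407; RR = 2.43750
OR/RR = 2.75424 / 2.43750 = 1.12994
The outcome is not rare, so the OR lies further from 1 than the RR.

1.130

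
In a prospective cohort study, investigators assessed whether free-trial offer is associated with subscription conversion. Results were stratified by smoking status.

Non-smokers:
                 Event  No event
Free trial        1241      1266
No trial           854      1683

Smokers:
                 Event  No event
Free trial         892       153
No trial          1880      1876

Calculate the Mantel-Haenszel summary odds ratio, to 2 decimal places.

OR_MH = Σ(aᵢdᵢ/nᵢ) / Σ(bᵢcᵢ/nᵢ), where nᵢ is the stratum total.
Stratum 1 (Non-smokers): n = 5044; a·d/n = 1241·1683/5044 = 414.0767; b·c/n = 1266·854/5044 = 214.3466
Stratum 2 (Smokers): n = 4801; a·d/n = 892·1876/4801 = 348.5507; b·c/n = 153·1880/4801 = 59.9125
OR_MH = (414.0767 + 348.5507) / (214.3466 + 59.9125) = 762.6274 / 274.2591 = 2.78068

2.78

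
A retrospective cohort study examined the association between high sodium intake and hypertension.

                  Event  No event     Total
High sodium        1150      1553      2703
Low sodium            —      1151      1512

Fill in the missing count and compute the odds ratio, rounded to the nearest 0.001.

2.361

The missing cell is in the unexposed row: 1512 − 1151 = 361.
So a = 1150, b = 1553, c = 361, d = 1151.
OR = (a·d)/(b·c) = (1150 × 1151) / (1553 × 361) = 1323650 / 560633 = 2.36099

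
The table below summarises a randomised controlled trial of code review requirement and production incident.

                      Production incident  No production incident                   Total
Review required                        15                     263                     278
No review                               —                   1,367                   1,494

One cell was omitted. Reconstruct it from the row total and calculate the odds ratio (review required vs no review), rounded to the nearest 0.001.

0.614

The missing cell is in the unexposed row: 1494 − 1367 = 127.
So a = 15, b = 263, c = 127, d = 1367.
OR = (a·d)/(b·c) = (15 × 1367) / (263 × 127) = 20505 / 33401 = 0.61390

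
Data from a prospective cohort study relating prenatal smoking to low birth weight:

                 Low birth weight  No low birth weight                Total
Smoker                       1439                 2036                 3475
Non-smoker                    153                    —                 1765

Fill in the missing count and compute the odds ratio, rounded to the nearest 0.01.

The missing cell is in the unexposed row: 1765 − 153 = 1612.
So a = 1439, b = 2036, c = 153, d = 1612.
OR = (a·d)/(b·c) = (1439 × 1612) / (2036 × 153) = 2319668 / 311508 = 7.44658

7.45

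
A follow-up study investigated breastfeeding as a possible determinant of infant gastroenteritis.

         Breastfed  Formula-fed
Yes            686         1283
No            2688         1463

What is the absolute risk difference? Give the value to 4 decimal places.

Reading the table with exposure as columns: a = 686 (Breastfed, case), b = 2688 (Breastfed, non-case), c = 1283 (Formula-fed, case), d = 1463.
Risk in exposed = 686/3374 = 0.203320; risk in unexposed = 1283/2746 = 0.467225.
Risk difference = 0.203320 − 0.467225 = -0.263906

-0.2639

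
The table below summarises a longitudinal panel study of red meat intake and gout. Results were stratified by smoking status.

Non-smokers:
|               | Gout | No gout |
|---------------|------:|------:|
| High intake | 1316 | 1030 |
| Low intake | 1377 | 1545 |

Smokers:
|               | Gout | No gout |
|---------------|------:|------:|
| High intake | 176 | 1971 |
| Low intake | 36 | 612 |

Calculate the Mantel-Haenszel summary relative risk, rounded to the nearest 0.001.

1.203

RR_MH = Σ(aᵢ·n₀ᵢ/nᵢ) / Σ(cᵢ·n₁ᵢ/nᵢ), with n₁ᵢ = aᵢ+bᵢ (exposed), n₀ᵢ = cᵢ+dᵢ (unexposed), nᵢ = n₁ᵢ+n₀ᵢ.
Stratum 1 (Non-smokers): n₁ = 2346, n₀ = 2922, n = 5268; a·n₀/n = 1316·2922/5268 = 729.9453; c·n₁/n = 1377·2346/5268 = 613.2198
Stratum 2 (Smokers): n₁ = 2147, n₀ = 648, n = 2795; a·n₀/n = 176·648/2795 = 40.8043; c·n₁/n = 36·2147/2795 = 27.6537
RR_MH = (729.9453 + 40.8043) / (613.2198 + 27.6537) = 770.7496 / 640.8735 = 1.20265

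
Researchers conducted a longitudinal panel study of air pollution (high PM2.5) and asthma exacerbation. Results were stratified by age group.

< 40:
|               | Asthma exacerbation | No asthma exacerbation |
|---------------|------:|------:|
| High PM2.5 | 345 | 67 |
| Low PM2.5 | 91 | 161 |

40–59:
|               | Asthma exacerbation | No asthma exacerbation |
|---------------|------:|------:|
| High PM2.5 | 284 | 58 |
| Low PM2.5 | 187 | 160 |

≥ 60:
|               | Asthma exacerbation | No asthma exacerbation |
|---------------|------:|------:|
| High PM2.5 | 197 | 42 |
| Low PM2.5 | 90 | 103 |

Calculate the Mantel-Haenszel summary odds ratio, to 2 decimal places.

OR_MH = Σ(aᵢdᵢ/nᵢ) / Σ(bᵢcᵢ/nᵢ), where nᵢ is the stratum total.
Stratum 1 (< 40): n = 664; a·d/n = 345·161/664 = 83.6521; b·c/n = 67·91/664 = 9.1822
Stratum 2 (40–59): n = 689; a·d/n = 284·160/689 = 65.9507; b·c/n = 58·187/689 = 15.7417
Stratum 3 (≥ 60): n = 432; a·d/n = 197·103/432 = 46.9699; b·c/n = 42·90/432 = 8.7500
OR_MH = (83.6521 + 65.9507 + 46.9699) / (9.1822 + 15.7417 + 8.7500) = 196.5727 / 33.6739 = 5.83754

5.84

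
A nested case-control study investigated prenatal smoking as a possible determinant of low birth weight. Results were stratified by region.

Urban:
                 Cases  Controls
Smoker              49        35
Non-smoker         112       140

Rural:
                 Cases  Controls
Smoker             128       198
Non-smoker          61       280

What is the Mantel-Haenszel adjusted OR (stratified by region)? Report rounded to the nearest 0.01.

2.49

OR_MH = Σ(aᵢdᵢ/nᵢ) / Σ(bᵢcᵢ/nᵢ), where nᵢ is the stratum total.
Stratum 1 (Urban): n = 336; a·d/n = 49·140/336 = 20.4167; b·c/n = 35·112/336 = 11.6667
Stratum 2 (Rural): n = 667; a·d/n = 128·280/667 = 53.7331; b·c/n = 198·61/667 = 18.1079
OR_MH = (20.4167 + 53.7331) / (11.6667 + 18.1079) = 74.1498 / 29.7746 = 2.49037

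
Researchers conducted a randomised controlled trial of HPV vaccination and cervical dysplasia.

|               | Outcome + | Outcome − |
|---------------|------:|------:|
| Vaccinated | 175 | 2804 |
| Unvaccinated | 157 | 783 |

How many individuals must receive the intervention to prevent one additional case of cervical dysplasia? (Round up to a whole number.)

Risk in treated group = 175/2979 = 0.05874; risk in control = 157/940 = 0.16702.
Absolute risk reduction = 0.16702 − 0.05874 = 0.10828
NNT = 1 / ARR = 1 / 0.10828 = 9.236 → round up → 10

10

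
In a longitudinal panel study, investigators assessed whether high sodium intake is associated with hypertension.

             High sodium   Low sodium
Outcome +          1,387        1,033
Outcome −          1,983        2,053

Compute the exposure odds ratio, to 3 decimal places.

1.390

Reading the table with exposure as columns: a = 1387 (High sodium, case), b = 1983 (High sodium, non-case), c = 1033 (Low sodium, case), d = 2053.
OR = (a·d)/(b·c) = (1387 × 2053) / (1983 × 1033) = 2847511 / 2048439 = 1.39009
The odds of hypertension are about 1.39 times as high in the high sodium group.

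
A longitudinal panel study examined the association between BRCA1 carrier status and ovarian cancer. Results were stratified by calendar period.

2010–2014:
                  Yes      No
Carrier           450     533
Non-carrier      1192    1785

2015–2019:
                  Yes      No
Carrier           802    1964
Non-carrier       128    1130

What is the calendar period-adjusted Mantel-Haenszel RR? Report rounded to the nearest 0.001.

1.534

RR_MH = Σ(aᵢ·n₀ᵢ/nᵢ) / Σ(cᵢ·n₁ᵢ/nᵢ), with n₁ᵢ = aᵢ+bᵢ (exposed), n₀ᵢ = cᵢ+dᵢ (unexposed), nᵢ = n₁ᵢ+n₀ᵢ.
Stratum 1 (2010–2014): n₁ = 983, n₀ = 2977, n = 3960; a·n₀/n = 450·2977/3960 = 338.2955; c·n₁/n = 1192·983/3960 = 295.8929
Stratum 2 (2015–2019): n₁ = 2766, n₀ = 1258, n = 4024; a·n₀/n = 802·1258/4024 = 250.7247; c·n₁/n = 128·2766/4024 = 87.9841
RR_MH = (338.2955 + 250.7247) / (295.8929 + 87.9841) = 589.0201 / 383.8770 = 1.53440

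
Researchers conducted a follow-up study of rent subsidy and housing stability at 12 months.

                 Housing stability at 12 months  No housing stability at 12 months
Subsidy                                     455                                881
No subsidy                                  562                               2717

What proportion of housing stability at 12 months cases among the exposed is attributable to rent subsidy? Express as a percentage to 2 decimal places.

49.67

Cells: a = 455, b = 881, c = 562, d = 2717.
Risk in exposed = 455/1336 = 0.34057; risk in unexposed = 562/3279 = 0.17139.
RR = 0.34057/0.17139 = 1.98706
AR% = (RR − 1)/RR × 100 = (1.98706 − 1)/1.98706 × 100 = 49.6743%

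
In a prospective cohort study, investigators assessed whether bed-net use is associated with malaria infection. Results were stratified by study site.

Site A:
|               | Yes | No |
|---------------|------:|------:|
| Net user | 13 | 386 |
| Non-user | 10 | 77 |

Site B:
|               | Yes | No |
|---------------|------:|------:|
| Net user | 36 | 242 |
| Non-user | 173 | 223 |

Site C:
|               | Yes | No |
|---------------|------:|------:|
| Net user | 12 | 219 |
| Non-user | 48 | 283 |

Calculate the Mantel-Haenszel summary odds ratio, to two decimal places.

0.23

OR_MH = Σ(aᵢdᵢ/nᵢ) / Σ(bᵢcᵢ/nᵢ), where nᵢ is the stratum total.
Stratum 1 (Site A): n = 486; a·d/n = 13·77/486 = 2.0597; b·c/n = 386·10/486 = 7.9424
Stratum 2 (Site B): n = 674; a·d/n = 36·223/674 = 11.9110; b·c/n = 242·173/674 = 62.1157
Stratum 3 (Site C): n = 562; a·d/n = 12·283/562 = 6.0427; b·c/n = 219·48/562 = 18.7046
OR_MH = (2.0597 + 11.9110 + 6.0427) / (7.9424 + 62.1157 + 18.7046) = 20.0134 / 88.7627 = 0.22547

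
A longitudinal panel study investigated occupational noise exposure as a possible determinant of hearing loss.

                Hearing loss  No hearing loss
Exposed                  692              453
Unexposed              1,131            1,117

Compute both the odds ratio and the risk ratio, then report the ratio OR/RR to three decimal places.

1.256

Cells: a = 692, b = 453, c = 1131, d = 1117.
OR = (692·1117)/(453·1131) = 772964/512343 = 1.50868
Risk in exposed = 692/1145 = 0.60437; risk in unexposed = 1131/2248 = 0.50311; RR = 1.20125
OR/RR = 1.50868 / 1.20125 = 1.25593
The outcome is not rare, so the OR lies further from 1 than the RR.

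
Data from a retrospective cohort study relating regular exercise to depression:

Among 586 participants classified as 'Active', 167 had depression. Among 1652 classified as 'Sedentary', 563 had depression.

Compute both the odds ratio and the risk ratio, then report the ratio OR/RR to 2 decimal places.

0.92

From the description: a = 167, b = 419, c = 563, d = 1089.
OR = (167·1089)/(419·563) = 181863/235897 = 0.77094
Risk in exposed = 167/586 = 0.28498; risk in unexposed = 563/1652 = 0.34080; RR = 0.83622
OR/RR = 0.77094 / 0.83622 = 0.92194
The outcome is not rare, so the OR lies further from 1 than the RR.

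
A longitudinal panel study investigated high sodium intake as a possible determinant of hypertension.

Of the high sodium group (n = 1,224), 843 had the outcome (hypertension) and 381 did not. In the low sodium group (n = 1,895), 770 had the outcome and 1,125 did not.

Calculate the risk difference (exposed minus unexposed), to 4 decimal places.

From the description: a = 843, b = 381, c = 770, d = 1125.
Risk in exposed = 843/1224 = 0.688725; risk in unexposed = 770/1895 = 0.406332.
Risk difference = 0.688725 − 0.406332 = 0.282393

0.2824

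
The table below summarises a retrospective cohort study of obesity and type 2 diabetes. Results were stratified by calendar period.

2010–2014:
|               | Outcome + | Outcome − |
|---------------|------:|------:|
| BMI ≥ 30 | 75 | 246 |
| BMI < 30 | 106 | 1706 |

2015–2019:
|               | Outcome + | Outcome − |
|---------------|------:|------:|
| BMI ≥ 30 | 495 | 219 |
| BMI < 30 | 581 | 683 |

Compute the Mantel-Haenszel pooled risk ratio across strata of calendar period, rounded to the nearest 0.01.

1.68

RR_MH = Σ(aᵢ·n₀ᵢ/nᵢ) / Σ(cᵢ·n₁ᵢ/nᵢ), with n₁ᵢ = aᵢ+bᵢ (exposed), n₀ᵢ = cᵢ+dᵢ (unexposed), nᵢ = n₁ᵢ+n₀ᵢ.
Stratum 1 (2010–2014): n₁ = 321, n₀ = 1812, n = 2133; a·n₀/n = 75·1812/2133 = 63.7131; c·n₁/n = 106·321/2133 = 15.9522
Stratum 2 (2015–2019): n₁ = 714, n₀ = 1264, n = 1978; a·n₀/n = 495·1264/1978 = 316.3195; c·n₁/n = 581·714/1978 = 209.7240
RR_MH = (63.7131 + 316.3195) / (15.9522 + 209.7240) = 380.0326 / 225.6761 = 1.68397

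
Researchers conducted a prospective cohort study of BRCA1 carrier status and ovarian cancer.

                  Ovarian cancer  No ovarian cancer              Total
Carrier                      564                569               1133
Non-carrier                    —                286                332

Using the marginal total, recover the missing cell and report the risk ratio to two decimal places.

The missing cell is in the unexposed row: 332 − 286 = 46.
So a = 564, b = 569, c = 46, d = 286.
RR = [a/(a+b)] / [c/(c+d)] = (564/1133) / (46/332) = 0.49779/0.13855 = 3.59277

3.59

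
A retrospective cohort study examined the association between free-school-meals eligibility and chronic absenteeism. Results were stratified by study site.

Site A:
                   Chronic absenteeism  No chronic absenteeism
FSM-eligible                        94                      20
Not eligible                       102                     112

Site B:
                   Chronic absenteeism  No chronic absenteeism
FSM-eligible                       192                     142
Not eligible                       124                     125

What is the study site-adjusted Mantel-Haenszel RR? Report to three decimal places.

RR_MH = Σ(aᵢ·n₀ᵢ/nᵢ) / Σ(cᵢ·n₁ᵢ/nᵢ), with n₁ᵢ = aᵢ+bᵢ (exposed), n₀ᵢ = cᵢ+dᵢ (unexposed), nᵢ = n₁ᵢ+n₀ᵢ.
Stratum 1 (Site A): n₁ = 114, n₀ = 214, n = 328; a·n₀/n = 94·214/328 = 61.3293; c·n₁/n = 102·114/328 = 35.4512
Stratum 2 (Site B): n₁ = 334, n₀ = 249, n = 583; a·n₀/n = 192·249/583 = 82.0034; c·n₁/n = 124·334/583 = 71.0395
RR_MH = (61.3293 + 82.0034) / (35.4512 + 71.0395) = 143.3327 / 106.4907 = 1.34596

1.346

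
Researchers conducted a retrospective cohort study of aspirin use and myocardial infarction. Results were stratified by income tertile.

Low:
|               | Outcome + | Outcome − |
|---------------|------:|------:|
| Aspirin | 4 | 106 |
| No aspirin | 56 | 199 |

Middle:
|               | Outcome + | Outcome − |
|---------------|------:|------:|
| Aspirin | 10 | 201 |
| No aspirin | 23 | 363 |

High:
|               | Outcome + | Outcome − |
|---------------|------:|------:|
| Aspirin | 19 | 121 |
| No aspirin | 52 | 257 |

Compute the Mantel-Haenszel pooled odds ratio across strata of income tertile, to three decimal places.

OR_MH = Σ(aᵢdᵢ/nᵢ) / Σ(bᵢcᵢ/nᵢ), where nᵢ is the stratum total.
Stratum 1 (Low): n = 365; a·d/n = 4·199/365 = 2.1808; b·c/n = 106·56/365 = 16.2630
Stratum 2 (Middle): n = 597; a·d/n = 10·363/597 = 6.0804; b·c/n = 201·23/597 = 7.7437
Stratum 3 (High): n = 449; a·d/n = 19·257/449 = 10.8753; b·c/n = 121·52/449 = 14.0134
OR_MH = (2.1808 + 6.0804 + 10.8753) / (16.2630 + 7.7437 + 14.0134) = 19.1365 / 38.0201 = 0.50333

0.503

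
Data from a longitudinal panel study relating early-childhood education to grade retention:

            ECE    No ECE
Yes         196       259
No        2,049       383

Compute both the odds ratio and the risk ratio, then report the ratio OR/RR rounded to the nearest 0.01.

0.65

Reading the table with exposure as columns: a = 196 (ECE, case), b = 2049 (ECE, non-case), c = 259 (No ECE, case), d = 383.
OR = (196·383)/(2049·259) = 75068/530691 = 0.14145
Risk in exposed = 196/2245 = 0.08731; risk in unexposed = 259/642 = 0.40343; RR = 0.21641
OR/RR = 0.14145 / 0.21641 = 0.65364
The outcome is not rare, so the OR lies further from 1 than the RR.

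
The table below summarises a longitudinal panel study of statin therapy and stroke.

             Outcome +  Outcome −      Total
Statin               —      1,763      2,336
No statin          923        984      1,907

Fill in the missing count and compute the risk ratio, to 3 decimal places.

The missing cell is in the exposed row: 2336 − 1763 = 573.
So a = 573, b = 1763, c = 923, d = 984.
RR = [a/(a+b)] / [c/(c+d)] = (573/2336) / (923/1907) = 0.24529/0.48401 = 0.50679

0.507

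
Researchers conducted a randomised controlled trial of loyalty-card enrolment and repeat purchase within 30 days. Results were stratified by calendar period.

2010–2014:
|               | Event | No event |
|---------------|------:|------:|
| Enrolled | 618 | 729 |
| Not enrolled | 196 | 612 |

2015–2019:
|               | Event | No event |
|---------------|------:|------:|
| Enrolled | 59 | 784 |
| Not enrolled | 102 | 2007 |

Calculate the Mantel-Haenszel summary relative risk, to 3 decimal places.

RR_MH = Σ(aᵢ·n₀ᵢ/nᵢ) / Σ(cᵢ·n₁ᵢ/nᵢ), with n₁ᵢ = aᵢ+bᵢ (exposed), n₀ᵢ = cᵢ+dᵢ (unexposed), nᵢ = n₁ᵢ+n₀ᵢ.
Stratum 1 (2010–2014): n₁ = 1347, n₀ = 808, n = 2155; a·n₀/n = 618·808/2155 = 231.7142; c·n₁/n = 196·1347/2155 = 122.5114
Stratum 2 (2015–2019): n₁ = 843, n₀ = 2109, n = 2952; a·n₀/n = 59·2109/2952 = 42.1514; c·n₁/n = 102·843/2952 = 29.1280
RR_MH = (231.7142 + 42.1514) / (122.5114 + 29.1280) = 273.8656 / 151.6394 = 1.80603

1.806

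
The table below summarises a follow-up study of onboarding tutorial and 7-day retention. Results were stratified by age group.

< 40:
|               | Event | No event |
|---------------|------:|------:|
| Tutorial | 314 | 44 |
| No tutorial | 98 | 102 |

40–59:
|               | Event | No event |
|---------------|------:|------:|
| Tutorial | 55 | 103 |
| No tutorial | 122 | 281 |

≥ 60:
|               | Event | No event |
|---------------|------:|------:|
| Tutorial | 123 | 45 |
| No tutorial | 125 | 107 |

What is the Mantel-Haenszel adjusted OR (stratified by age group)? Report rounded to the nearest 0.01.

OR_MH = Σ(aᵢdᵢ/nᵢ) / Σ(bᵢcᵢ/nᵢ), where nᵢ is the stratum total.
Stratum 1 (< 40): n = 558; a·d/n = 314·102/558 = 57.3978; b·c/n = 44·98/558 = 7.7276
Stratum 2 (40–59): n = 561; a·d/n = 55·281/561 = 27.5490; b·c/n = 103·122/561 = 22.3993
Stratum 3 (≥ 60): n = 400; a·d/n = 123·107/400 = 32.9025; b·c/n = 45·125/400 = 14.0625
OR_MH = (57.3978 + 27.5490 + 32.9025) / (7.7276 + 22.3993 + 14.0625) = 117.8494 / 44.1894 = 2.66692

2.67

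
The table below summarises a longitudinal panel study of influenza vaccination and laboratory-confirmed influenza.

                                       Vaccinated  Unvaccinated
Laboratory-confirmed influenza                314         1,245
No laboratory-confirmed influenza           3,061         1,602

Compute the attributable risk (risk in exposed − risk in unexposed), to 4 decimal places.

Reading the table with exposure as columns: a = 314 (Vaccinated, case), b = 3061 (Vaccinated, non-case), c = 1245 (Unvaccinated, case), d = 1602.
Risk in exposed = 314/3375 = 0.093037; risk in unexposed = 1245/2847 = 0.437302.
Risk difference = 0.093037 − 0.437302 = -0.344265

-0.3443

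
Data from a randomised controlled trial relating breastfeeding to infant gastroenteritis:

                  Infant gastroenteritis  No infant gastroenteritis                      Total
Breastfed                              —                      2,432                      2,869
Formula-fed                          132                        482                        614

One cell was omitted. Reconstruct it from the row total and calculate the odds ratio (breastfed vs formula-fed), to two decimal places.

0.66

The missing cell is in the exposed row: 2869 − 2432 = 437.
So a = 437, b = 2432, c = 132, d = 482.
OR = (a·d)/(b·c) = (437 × 482) / (2432 × 132) = 210634 / 321024 = 0.65613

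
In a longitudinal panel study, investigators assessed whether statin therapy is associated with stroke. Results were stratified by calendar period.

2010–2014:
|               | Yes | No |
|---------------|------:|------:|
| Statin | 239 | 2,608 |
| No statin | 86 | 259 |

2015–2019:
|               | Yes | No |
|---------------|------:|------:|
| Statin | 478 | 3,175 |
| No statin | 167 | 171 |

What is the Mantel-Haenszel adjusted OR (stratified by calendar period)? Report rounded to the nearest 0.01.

OR_MH = Σ(aᵢdᵢ/nᵢ) / Σ(bᵢcᵢ/nᵢ), where nᵢ is the stratum total.
Stratum 1 (2010–2014): n = 3192; a·d/n = 239·259/3192 = 19.3925; b·c/n = 2608·86/3192 = 70.2657
Stratum 2 (2015–2019): n = 3991; a·d/n = 478·171/3991 = 20.4806; b·c/n = 3175·167/3991 = 132.8552
OR_MH = (19.3925 + 20.4806) / (70.2657 + 132.8552) = 39.8731 / 203.1208 = 0.19630

0.20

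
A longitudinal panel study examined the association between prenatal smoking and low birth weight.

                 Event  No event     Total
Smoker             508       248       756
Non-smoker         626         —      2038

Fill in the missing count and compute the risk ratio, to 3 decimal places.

The missing cell is in the unexposed row: 2038 − 626 = 1412.
So a = 508, b = 248, c = 626, d = 1412.
RR = [a/(a+b)] / [c/(c+d)] = (508/756) / (626/2038) = 0.67196/0.30716 = 2.18762

2.188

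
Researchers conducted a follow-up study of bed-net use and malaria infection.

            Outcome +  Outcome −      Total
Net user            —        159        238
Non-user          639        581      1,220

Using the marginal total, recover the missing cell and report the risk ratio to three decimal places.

The missing cell is in the exposed row: 238 − 159 = 79.
So a = 79, b = 159, c = 639, d = 581.
RR = [a/(a+b)] / [c/(c+d)] = (79/238) / (639/1220) = 0.33193/0.52377 = 0.63374

0.634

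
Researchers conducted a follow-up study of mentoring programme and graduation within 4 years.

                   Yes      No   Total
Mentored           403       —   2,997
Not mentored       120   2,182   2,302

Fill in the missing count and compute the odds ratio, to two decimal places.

2.82

The missing cell is in the exposed row: 2997 − 403 = 2594.
So a = 403, b = 2594, c = 120, d = 2182.
OR = (a·d)/(b·c) = (403 × 2182) / (2594 × 120) = 879346 / 311280 = 2.82494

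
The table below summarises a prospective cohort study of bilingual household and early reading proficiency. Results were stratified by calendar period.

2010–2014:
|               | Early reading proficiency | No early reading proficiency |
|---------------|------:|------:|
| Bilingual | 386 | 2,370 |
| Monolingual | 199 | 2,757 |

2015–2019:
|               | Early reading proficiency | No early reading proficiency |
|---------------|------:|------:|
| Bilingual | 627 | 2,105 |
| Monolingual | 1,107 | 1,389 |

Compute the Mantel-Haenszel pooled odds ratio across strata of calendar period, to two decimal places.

0.67

OR_MH = Σ(aᵢdᵢ/nᵢ) / Σ(bᵢcᵢ/nᵢ), where nᵢ is the stratum total.
Stratum 1 (2010–2014): n = 5712; a·d/n = 386·2757/5712 = 186.3099; b·c/n = 2370·199/5712 = 82.5683
Stratum 2 (2015–2019): n = 5228; a·d/n = 627·1389/5228 = 166.5844; b·c/n = 2105·1107/5228 = 445.7221
OR_MH = (186.3099 + 166.5844) / (82.5683 + 445.7221) = 352.8942 / 528.2904 = 0.66799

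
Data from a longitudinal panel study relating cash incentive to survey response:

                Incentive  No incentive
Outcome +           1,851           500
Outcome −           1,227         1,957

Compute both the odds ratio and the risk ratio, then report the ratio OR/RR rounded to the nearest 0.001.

1.998

Reading the table with exposure as columns: a = 1851 (Incentive, case), b = 1227 (Incentive, non-case), c = 500 (No incentive, case), d = 1957.
OR = (1851·1957)/(1227·500) = 3622407/613500 = 5.90449
Risk in exposed = 1851/3078 = 0.60136; risk in unexposed = 500/2457 = 0.20350; RR = 2.95511
OR/RR = 5.90449 / 2.95511 = 1.99807
The outcome is not rare, so the OR lies further from 1 than the RR.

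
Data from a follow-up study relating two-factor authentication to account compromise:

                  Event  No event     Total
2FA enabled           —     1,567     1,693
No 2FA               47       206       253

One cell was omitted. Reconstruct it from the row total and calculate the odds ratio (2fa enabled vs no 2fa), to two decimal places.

The missing cell is in the exposed row: 1693 − 1567 = 126.
So a = 126, b = 1567, c = 47, d = 206.
OR = (a·d)/(b·c) = (126 × 206) / (1567 × 47) = 25956 / 73649 = 0.35243

0.35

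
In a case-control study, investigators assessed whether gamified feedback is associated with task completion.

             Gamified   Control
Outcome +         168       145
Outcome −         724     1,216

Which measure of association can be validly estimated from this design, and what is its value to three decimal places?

Reading the table with exposure as columns: a = 168 (Gamified, case), b = 724 (Gamified, non-case), c = 145 (Control, case), d = 1216.
This is a case-control study: participants were sampled on outcome status, so risks in the source population cannot be estimated directly — relative risk is not valid here. The odds ratio is the appropriate measure.
OR = (a·d)/(b·c) = (168 × 1216) / (724 × 145) = 204288 / 104980 = 1.94597

1.946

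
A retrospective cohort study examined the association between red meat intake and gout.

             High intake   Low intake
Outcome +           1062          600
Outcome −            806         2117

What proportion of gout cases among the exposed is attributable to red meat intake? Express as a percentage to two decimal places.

Reading the table with exposure as columns: a = 1062 (High intake, case), b = 806 (High intake, non-case), c = 600 (Low intake, case), d = 2117.
Risk in exposed = 1062/1868 = 0.56852; risk in unexposed = 600/2717 = 0.22083.
RR = 0.56852/0.22083 = 2.57446
AR% = (RR − 1)/RR × 100 = (2.57446 − 1)/2.57446 × 100 = 61.1569%

61.16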